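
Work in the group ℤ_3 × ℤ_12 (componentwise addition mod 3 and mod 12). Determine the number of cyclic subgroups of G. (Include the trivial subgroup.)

Group the elements of G by the cyclic subgroup they generate; each cyclic subgroup of order d accounts for φ(d) elements.
Cyclic subgroups by order — order 1: 1; order 2: 1; order 3: 4; order 4: 1; order 6: 4; order 12: 4.
Total: 15.

15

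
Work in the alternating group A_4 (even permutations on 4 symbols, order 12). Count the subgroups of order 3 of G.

|G| = 12 and 3 | 12, so subgroups of order 3 are possible by Lagrange.
The subgroups of order 3 are: {e, (1 2 3), (1 3 2)}; {e, (1 2 4), (1 4 2)}; {e, (1 3 4), (1 4 3)}; {e, (2 3 4), (2 4 3)}.
So G has 4 subgroups of order 3.

4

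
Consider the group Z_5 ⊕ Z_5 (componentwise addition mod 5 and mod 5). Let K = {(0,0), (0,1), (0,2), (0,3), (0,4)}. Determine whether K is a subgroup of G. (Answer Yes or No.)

|K| = 5 divides |G| = 25, consistent with Lagrange.
K contains the identity, every element's inverse is in K, and K is closed under +: it is a subgroup.
In fact K = ⟨(0,1)⟩.

Yes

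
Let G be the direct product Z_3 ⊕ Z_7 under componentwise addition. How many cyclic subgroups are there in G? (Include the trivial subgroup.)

4

Each element a generates a cyclic subgroup ⟨a⟩; distinct elements may generate the same one (a cyclic group of order d has φ(d) generators).
Cyclic subgroups by order — order 1: 1; order 3: 1; order 7: 1; order 21: 1.
Total: 4.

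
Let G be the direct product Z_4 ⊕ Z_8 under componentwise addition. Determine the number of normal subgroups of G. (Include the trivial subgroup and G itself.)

G is abelian, so every subgroup is normal.
G has 22 subgroups in total, hence 22 normal subgroups.

22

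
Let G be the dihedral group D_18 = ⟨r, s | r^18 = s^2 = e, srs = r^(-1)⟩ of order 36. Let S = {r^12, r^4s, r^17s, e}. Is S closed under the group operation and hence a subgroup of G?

No

r^12 ∈ S but its inverse r^6 ∉ S, so S is not a subgroup.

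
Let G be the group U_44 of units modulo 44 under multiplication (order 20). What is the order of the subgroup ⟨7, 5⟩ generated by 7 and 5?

10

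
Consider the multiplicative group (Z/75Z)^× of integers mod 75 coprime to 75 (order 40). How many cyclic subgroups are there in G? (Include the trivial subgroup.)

12

A cyclic subgroup of order d is generated by each of its φ(d) elements of order d, so the cyclic subgroups of order d number (#elements of order d)/φ(d).
Cyclic subgroups by order — order 1: 1; order 2: 3; order 4: 2; order 5: 1; order 10: 3; order 20: 2.
Total: 12.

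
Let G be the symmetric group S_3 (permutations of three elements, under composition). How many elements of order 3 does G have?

2

The elements of order 3 are: (1 2 3), (1 3 2).
That's 2.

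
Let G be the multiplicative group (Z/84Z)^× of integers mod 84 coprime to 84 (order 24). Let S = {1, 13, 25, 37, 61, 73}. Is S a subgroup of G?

Yes

|S| = 6 divides |G| = 24, consistent with Lagrange.
S contains the identity, every element's inverse is in S, and S is closed under ·: it is a subgroup.
In fact S = ⟨73⟩.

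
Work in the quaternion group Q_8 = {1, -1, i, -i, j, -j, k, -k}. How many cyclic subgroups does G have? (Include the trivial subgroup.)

5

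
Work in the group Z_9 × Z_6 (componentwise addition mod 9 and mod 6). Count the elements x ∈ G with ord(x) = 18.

18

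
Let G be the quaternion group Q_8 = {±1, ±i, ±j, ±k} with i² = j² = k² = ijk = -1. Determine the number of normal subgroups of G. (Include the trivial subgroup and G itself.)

6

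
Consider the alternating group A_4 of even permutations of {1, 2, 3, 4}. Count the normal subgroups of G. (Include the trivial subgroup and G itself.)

3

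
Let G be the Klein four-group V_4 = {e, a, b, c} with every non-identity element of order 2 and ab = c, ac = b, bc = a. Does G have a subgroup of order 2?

Yes

2 | 4. A subgroup of order 2 is {e, a}.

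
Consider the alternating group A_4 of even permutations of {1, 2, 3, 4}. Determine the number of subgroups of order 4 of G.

|G| = 12 and 4 | 12, so subgroups of order 4 are possible by Lagrange.
The subgroups of order 4 are: {e, (1 2)(3 4), (1 3)(2 4), (1 4)(2 3)}.
So G has 1 subgroup of order 4.

1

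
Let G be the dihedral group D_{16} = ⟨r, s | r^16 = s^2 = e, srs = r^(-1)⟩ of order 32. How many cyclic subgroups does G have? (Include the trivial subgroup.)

Each element a generates a cyclic subgroup ⟨a⟩; distinct elements may generate the same one (a cyclic group of order d has φ(d) generators).
Cyclic subgroups by order — order 1: 1; order 2: 17; order 4: 1; order 8: 1; order 16: 1.
Total: 21.

21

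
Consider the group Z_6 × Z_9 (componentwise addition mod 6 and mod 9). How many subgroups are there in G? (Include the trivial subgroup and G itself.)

20

|G| = 54, so by Lagrange every subgroup order divides 54. Divisors: 1, 2, 3, 6, 9, 18, 27, 54.
Subgroups by order — order 1: 1; order 2: 1; order 3: 4; order 6: 4; order 9: 4; order 18: 4; order 27: 1; order 54: 1.
Total: 1 + 1 + 4 + 4 + 4 + 4 + 1 + 1 = 20.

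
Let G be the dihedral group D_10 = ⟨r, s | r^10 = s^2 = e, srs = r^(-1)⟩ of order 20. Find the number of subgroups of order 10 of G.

3

|G| = 20 and 10 | 20, so subgroups of order 10 are possible by Lagrange.
The subgroups of order 10 are: {e, r, r^2, r^3, r^4, r^5, r^6, r^7, r^8, r^9}; {e, r^2, r^4, r^6, r^8, s, r^2s, r^4s, r^6s, r^8s}; {e, r^2, r^4, r^6, r^8, rs, r^3s, r^5s, r^7s, r^9s}.
So G has 3 subgroups of order 10.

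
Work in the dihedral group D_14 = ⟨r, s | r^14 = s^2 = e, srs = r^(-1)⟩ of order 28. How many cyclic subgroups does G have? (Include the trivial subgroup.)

18

A cyclic subgroup of order d is generated by each of its φ(d) elements of order d, so the cyclic subgroups of order d number (#elements of order d)/φ(d).
Cyclic subgroups by order — order 1: 1; order 2: 15; order 7: 1; order 14: 1.
Total: 18.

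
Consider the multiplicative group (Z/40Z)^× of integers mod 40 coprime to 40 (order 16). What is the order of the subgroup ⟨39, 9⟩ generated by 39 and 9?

4

|⟨39⟩| = 2 and |⟨9⟩| = 2, so |H| is a multiple of lcm(2, 2) = 2 and divides |G| = 16.
Closing under the operation: H = {1, 9, 31, 39}, so |H| = 4.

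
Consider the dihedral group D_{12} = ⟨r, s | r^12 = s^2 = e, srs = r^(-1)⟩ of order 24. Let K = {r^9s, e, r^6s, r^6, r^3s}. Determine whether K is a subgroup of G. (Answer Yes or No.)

No

|K| = 5 does not divide |G| = 24, so by Lagrange K is not a subgroup.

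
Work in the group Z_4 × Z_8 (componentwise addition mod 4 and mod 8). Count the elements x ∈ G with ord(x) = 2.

An element (a,b) has order lcm(ord(a), ord(b)); count pairs with lcm equal to 2.
Enumerating gives 3 such elements.

3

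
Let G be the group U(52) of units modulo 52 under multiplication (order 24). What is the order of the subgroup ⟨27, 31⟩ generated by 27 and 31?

|⟨27⟩| = 2 and |⟨31⟩| = 4, so |H| is a multiple of lcm(2, 4) = 4 and divides |G| = 24.
Closing under the operation: H = {1, 5, 21, 25, 27, 31, 47, 51}, so |H| = 8.

8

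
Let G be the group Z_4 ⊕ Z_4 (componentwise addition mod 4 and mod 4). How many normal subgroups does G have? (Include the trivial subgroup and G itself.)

15

G is abelian, so every subgroup is normal.
G has 15 subgroups in total, hence 15 normal subgroups.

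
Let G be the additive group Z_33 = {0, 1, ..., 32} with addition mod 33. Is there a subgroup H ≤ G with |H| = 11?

Yes

11 | 33. A subgroup of order 11 is {0, 3, 6, 9, 12, 15, 18, 21, 24, 27, 30}.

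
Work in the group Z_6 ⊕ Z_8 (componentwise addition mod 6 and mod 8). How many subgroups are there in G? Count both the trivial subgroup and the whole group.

|G| = 48, so by Lagrange every subgroup order divides 48. Divisors: 1, 2, 3, 4, 6, 8, 12, 16, 24, 48.
Subgroups by order — order 1: 1; order 2: 3; order 3: 1; order 4: 3; order 6: 3; order 8: 3; order 12: 3; order 16: 1; order 24: 3; order 48: 1.
Total: 1 + 3 + 1 + 3 + 3 + 3 + 3 + 1 + 3 + 1 = 22.

22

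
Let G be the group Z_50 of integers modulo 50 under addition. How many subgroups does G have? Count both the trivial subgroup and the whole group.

A cyclic group of order 50 has exactly one subgroup for each divisor of 50.
Divisors of 50: 1, 2, 5, 10, 25, 50.
So Z_50 has 6 subgroups.

6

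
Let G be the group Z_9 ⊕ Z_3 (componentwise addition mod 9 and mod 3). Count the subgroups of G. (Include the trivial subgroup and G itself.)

10

|G| = 27, so by Lagrange every subgroup order divides 27. Divisors: 1, 3, 9, 27.
Subgroups by order — order 1: 1; order 3: 4; order 9: 4; order 27: 1.
Total: 1 + 4 + 4 + 1 = 10.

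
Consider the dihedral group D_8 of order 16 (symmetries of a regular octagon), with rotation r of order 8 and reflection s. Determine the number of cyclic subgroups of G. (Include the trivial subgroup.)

Group the elements of G by the cyclic subgroup they generate; each cyclic subgroup of order d accounts for φ(d) elements.
Cyclic subgroups by order — order 1: 1; order 2: 9; order 4: 1; order 8: 1.
Total: 12.

12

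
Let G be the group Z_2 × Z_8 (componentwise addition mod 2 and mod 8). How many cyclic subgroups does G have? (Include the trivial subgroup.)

8

A cyclic subgroup of order d is generated by each of its φ(d) elements of order d, so the cyclic subgroups of order d number (#elements of order d)/φ(d).
Cyclic subgroups by order — order 1: 1; order 2: 3; order 4: 2; order 8: 2.
Total: 8.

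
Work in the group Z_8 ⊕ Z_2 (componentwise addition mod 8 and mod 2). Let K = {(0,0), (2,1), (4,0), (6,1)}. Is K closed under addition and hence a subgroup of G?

Yes

|K| = 4 divides |G| = 16, consistent with Lagrange.
K contains the identity, every element's inverse is in K, and K is closed under +: it is a subgroup.
In fact K = ⟨(6,1)⟩.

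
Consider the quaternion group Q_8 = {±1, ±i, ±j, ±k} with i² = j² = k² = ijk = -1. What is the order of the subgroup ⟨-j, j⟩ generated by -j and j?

4

|⟨-j⟩| = 4 and |⟨j⟩| = 4, so |H| is a multiple of lcm(4, 4) = 4 and divides |G| = 8.
Closing under the operation: H = {1, -1, j, -j}, so |H| = 4.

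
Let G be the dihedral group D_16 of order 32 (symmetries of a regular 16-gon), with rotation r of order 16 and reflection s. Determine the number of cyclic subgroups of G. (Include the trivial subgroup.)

21

Group the elements of G by the cyclic subgroup they generate; each cyclic subgroup of order d accounts for φ(d) elements.
Cyclic subgroups by order — order 1: 1; order 2: 17; order 4: 1; order 8: 1; order 16: 1.
Total: 21.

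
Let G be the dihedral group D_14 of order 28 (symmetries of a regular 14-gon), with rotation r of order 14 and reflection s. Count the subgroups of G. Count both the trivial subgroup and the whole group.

|G| = 28, so by Lagrange every subgroup order divides 28. Divisors: 1, 2, 4, 7, 14, 28.
Subgroups by order — order 1: 1; order 2: 15; order 4: 7; order 7: 1; order 14: 3; order 28: 1.
Total: 1 + 15 + 7 + 1 + 3 + 1 = 28.

28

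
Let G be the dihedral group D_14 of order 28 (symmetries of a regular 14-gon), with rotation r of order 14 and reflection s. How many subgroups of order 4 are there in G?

7

|G| = 28 and 4 | 28, so subgroups of order 4 are possible by Lagrange.
The subgroups of order 4 are: {e, r^7, r^3s, r^10s}; {e, r^7, r^4s, r^11s}; {e, r^7, r^5s, r^12s}; {e, r^7, r^6s, r^13s}; … (7 in all).
So G has 7 subgroups of order 4.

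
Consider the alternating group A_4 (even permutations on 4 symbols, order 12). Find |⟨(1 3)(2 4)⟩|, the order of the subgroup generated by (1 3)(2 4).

Computing powers of (1 3)(2 4): the smallest k with ((1 3)(2 4))^k = e is k = 2.

2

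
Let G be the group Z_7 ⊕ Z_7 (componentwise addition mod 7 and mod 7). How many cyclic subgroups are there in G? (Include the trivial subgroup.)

9

A cyclic subgroup of order d is generated by each of its φ(d) elements of order d, so the cyclic subgroups of order d number (#elements of order d)/φ(d).
Cyclic subgroups by order — order 1: 1; order 7: 8.
Total: 9.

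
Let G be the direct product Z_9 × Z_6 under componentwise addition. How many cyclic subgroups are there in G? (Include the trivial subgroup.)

Each element a generates a cyclic subgroup ⟨a⟩; distinct elements may generate the same one (a cyclic group of order d has φ(d) generators).
Cyclic subgroups by order — order 1: 1; order 2: 1; order 3: 4; order 6: 4; order 9: 3; order 18: 3.
Total: 16.

16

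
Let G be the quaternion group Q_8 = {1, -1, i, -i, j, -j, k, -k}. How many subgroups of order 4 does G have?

3

|G| = 8 and 4 | 8, so subgroups of order 4 are possible by Lagrange.
The subgroups of order 4 are: {1, -1, i, -i}; {1, -1, j, -j}; {1, -1, k, -k}.
So G has 3 subgroups of order 4.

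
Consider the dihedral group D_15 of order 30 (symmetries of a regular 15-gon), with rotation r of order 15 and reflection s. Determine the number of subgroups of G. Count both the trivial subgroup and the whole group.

28

|G| = 30, so by Lagrange every subgroup order divides 30. Divisors: 1, 2, 3, 5, 6, 10, 15, 30.
Subgroups by order — order 1: 1; order 2: 15; order 3: 1; order 5: 1; order 6: 5; order 10: 3; order 15: 1; order 30: 1.
Total: 1 + 15 + 1 + 1 + 5 + 3 + 1 + 1 = 28.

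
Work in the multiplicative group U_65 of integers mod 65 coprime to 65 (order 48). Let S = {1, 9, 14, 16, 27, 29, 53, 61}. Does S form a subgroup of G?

Closure fails: 9 · 53 = 22 ∉ S. So S is not a subgroup.

No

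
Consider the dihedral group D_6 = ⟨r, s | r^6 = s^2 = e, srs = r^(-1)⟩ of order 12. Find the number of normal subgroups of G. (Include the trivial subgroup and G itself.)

7

G has 16 subgroups. Checking conjugation-invariance by order — order 1: 1/1 normal; order 2: 1/7 normal; order 3: 1/1 normal; order 4: 0/3 normal; order 6: 3/3 normal; order 12: 1/1 normal.
Total normal subgroups: 7.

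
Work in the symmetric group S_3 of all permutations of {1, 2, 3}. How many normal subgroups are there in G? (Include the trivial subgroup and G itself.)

G has 6 subgroups. Checking conjugation-invariance by order — order 1: 1/1 normal; order 2: 0/3 normal; order 3: 1/1 normal; order 6: 1/1 normal.
Total normal subgroups: 3.

3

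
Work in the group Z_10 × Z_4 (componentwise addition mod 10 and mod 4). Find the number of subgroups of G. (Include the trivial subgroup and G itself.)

16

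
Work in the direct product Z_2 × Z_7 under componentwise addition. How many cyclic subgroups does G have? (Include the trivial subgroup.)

4

A cyclic subgroup of order d is generated by each of its φ(d) elements of order d, so the cyclic subgroups of order d number (#elements of order d)/φ(d).
Cyclic subgroups by order — order 1: 1; order 2: 1; order 7: 1; order 14: 1.
Total: 4.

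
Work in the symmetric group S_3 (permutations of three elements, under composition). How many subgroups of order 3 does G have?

1

|G| = 6 and 3 | 6, so subgroups of order 3 are possible by Lagrange.
The subgroups of order 3 are: {e, (1 2 3), (1 3 2)}.
So G has 1 subgroup of order 3.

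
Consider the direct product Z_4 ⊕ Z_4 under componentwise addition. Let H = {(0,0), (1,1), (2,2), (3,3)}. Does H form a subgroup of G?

|H| = 4 divides |G| = 16, consistent with Lagrange.
H contains the identity, every element's inverse is in H, and H is closed under +: it is a subgroup.
In fact H = ⟨(1,1)⟩.

Yes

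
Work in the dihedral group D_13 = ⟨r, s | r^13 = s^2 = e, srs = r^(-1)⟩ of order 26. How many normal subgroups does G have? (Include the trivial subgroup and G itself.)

3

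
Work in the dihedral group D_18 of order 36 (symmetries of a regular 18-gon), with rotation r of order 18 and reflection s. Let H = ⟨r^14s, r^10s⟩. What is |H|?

|⟨r^14s⟩| = 2 and |⟨r^10s⟩| = 2, so |H| is a multiple of lcm(2, 2) = 2 and divides |G| = 36.
Closing under the operation: H = {e, r^2, r^4, r^6, r^8, r^10, r^12, r^14, r^16, s, r^2s, r^4s, r^6s, r^8s, r^10s, r^12s, r^14s, r^16s}, so |H| = 18.

18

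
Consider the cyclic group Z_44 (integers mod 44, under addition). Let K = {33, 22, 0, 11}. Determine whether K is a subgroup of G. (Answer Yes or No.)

|K| = 4 divides |G| = 44, consistent with Lagrange.
K contains the identity, every element's inverse is in K, and K is closed under +: it is a subgroup.
In fact K = ⟨33⟩.

Yes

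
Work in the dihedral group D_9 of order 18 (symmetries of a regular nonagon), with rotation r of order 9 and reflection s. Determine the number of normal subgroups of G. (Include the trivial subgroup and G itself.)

4

G has 16 subgroups. Checking conjugation-invariance by order — order 1: 1/1 normal; order 2: 0/9 normal; order 3: 1/1 normal; order 6: 0/3 normal; order 9: 1/1 normal; order 18: 1/1 normal.
Total normal subgroups: 4.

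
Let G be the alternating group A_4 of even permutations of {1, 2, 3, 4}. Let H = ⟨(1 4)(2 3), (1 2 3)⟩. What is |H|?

12

|⟨(1 4)(2 3)⟩| = 2 and |⟨(1 2 3)⟩| = 3, so |H| is a multiple of lcm(2, 3) = 6 and divides |G| = 12.
Closing {(1 4)(2 3), (1 2 3)} under the group operation gives all of G, so |H| = 12.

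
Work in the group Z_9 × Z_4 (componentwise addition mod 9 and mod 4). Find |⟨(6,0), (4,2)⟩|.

18

|⟨(6,0)⟩| = 3 and |⟨(4,2)⟩| = 18, so |H| is a multiple of lcm(3, 18) = 18 and divides |G| = 36.
Closing under the operation: H = {(0,0), (0,2), (1,0), (1,2), (2,0), (2,2), (3,0), (3,2), (4,0), (4,2), (5,0), (5,2), (6,0), (6,2), (7,0), (7,2), (8,0), (8,2)}, so |H| = 18.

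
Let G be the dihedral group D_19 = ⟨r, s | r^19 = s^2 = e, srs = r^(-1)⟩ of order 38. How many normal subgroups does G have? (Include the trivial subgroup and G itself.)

G has 22 subgroups. Checking conjugation-invariance by order — order 1: 1/1 normal; order 2: 0/19 normal; order 19: 1/1 normal; order 38: 1/1 normal.
Total normal subgroups: 3.

3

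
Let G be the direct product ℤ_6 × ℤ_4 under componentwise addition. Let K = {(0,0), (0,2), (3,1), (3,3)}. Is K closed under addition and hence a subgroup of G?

|K| = 4 divides |G| = 24, consistent with Lagrange.
K contains the identity, every element's inverse is in K, and K is closed under +: it is a subgroup.
In fact K = ⟨(3,1)⟩.

Yes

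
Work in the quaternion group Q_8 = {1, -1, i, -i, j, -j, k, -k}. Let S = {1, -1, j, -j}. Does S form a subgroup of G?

|S| = 4 divides |G| = 8, consistent with Lagrange.
S contains the identity, every element's inverse is in S, and S is closed under ·: it is a subgroup.
In fact S = ⟨j⟩.

Yes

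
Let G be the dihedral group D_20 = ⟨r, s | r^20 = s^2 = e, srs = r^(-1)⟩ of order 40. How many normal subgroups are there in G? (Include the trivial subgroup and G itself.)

G has 48 subgroups. Checking conjugation-invariance by order — order 1: 1/1 normal; order 2: 1/21 normal; order 4: 1/11 normal; order 5: 1/1 normal; order 8: 0/5 normal; order 10: 1/5 normal; order 20: 3/3 normal; order 40: 1/1 normal.
Total normal subgroups: 9.

9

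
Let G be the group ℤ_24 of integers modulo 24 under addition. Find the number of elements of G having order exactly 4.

In a cyclic group of order 24, the number of elements of order d (for d | 24) is φ(d).
φ(4) = 2.

2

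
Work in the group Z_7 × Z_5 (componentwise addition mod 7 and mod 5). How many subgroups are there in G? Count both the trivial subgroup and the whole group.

4

|G| = 35, so by Lagrange every subgroup order divides 35. Divisors: 1, 5, 7, 35.
Subgroups by order — order 1: 1; order 5: 1; order 7: 1; order 35: 1.
Total: 1 + 1 + 1 + 1 = 4.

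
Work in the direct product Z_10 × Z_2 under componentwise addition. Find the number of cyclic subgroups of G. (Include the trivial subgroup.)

A cyclic subgroup of order d is generated by each of its φ(d) elements of order d, so the cyclic subgroups of order d number (#elements of order d)/φ(d).
Cyclic subgroups by order — order 1: 1; order 2: 3; order 5: 1; order 10: 3.
Total: 8.

8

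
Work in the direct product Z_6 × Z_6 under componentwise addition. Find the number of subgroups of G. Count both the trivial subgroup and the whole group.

30

|G| = 36, so by Lagrange every subgroup order divides 36. Divisors: 1, 2, 3, 4, 6, 9, 12, 18, 36.
Subgroups by order — order 1: 1; order 2: 3; order 3: 4; order 4: 1; order 6: 12; order 9: 1; order 12: 4; order 18: 3; order 36: 1.
Total: 1 + 3 + 4 + 1 + 12 + 1 + 4 + 3 + 1 = 30.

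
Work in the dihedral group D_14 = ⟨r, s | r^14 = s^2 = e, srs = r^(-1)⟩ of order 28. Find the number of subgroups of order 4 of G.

|G| = 28 and 4 | 28, so subgroups of order 4 are possible by Lagrange.
The subgroups of order 4 are: {e, r^7, r^3s, r^10s}; {e, r^7, r^4s, r^11s}; {e, r^7, r^5s, r^12s}; {e, r^7, r^6s, r^13s}; … (7 in all).
So G has 7 subgroups of order 4.

7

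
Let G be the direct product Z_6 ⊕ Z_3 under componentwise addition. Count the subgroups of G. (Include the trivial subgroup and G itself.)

12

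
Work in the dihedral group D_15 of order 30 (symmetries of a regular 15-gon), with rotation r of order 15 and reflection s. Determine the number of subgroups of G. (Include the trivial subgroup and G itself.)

|G| = 30, so by Lagrange every subgroup order divides 30. Divisors: 1, 2, 3, 5, 6, 10, 15, 30.
Subgroups by order — order 1: 1; order 2: 15; order 3: 1; order 5: 1; order 6: 5; order 10: 3; order 15: 1; order 30: 1.
Total: 1 + 15 + 1 + 1 + 5 + 3 + 1 + 1 = 28.

28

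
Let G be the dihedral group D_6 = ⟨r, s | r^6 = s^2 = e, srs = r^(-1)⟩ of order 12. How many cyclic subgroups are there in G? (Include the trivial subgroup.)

Group the elements of G by the cyclic subgroup they generate; each cyclic subgroup of order d accounts for φ(d) elements.
Cyclic subgroups by order — order 1: 1; order 2: 7; order 3: 1; order 6: 1.
Total: 10.

10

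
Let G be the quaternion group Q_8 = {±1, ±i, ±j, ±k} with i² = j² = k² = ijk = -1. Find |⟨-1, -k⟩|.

|⟨-1⟩| = 2 and |⟨-k⟩| = 4, so |H| is a multiple of lcm(2, 4) = 4 and divides |G| = 8.
Closing under the operation: H = {1, -1, k, -k}, so |H| = 4.

4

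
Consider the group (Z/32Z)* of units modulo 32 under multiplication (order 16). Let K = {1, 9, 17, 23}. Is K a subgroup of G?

23 ∈ K but its inverse 7 ∉ K, so K is not a subgroup.

No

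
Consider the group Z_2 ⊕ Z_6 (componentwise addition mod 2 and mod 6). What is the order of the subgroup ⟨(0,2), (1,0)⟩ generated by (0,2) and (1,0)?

6

|⟨(0,2)⟩| = 3 and |⟨(1,0)⟩| = 2, so |H| is a multiple of lcm(3, 2) = 6 and divides |G| = 12.
Closing under the operation: H = {(0,0), (0,2), (0,4), (1,0), (1,2), (1,4)}, so |H| = 6.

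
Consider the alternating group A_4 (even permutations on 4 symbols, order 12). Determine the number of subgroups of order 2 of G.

|G| = 12 and 2 | 12, so subgroups of order 2 are possible by Lagrange.
The subgroups of order 2 are: {e, (1 2)(3 4)}; {e, (1 3)(2 4)}; {e, (1 4)(2 3)}.
So G has 3 subgroups of order 2.

3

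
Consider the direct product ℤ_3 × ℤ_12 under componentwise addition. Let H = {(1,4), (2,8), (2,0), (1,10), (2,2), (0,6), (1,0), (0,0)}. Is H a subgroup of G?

No

|H| = 8 does not divide |G| = 36, so by Lagrange H is not a subgroup.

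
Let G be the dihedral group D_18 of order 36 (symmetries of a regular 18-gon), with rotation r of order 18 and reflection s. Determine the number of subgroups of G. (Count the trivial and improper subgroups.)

|G| = 36, so by Lagrange every subgroup order divides 36. Divisors: 1, 2, 3, 4, 6, 9, 12, 18, 36.
Subgroups by order — order 1: 1; order 2: 19; order 3: 1; order 4: 9; order 6: 7; order 9: 1; order 12: 3; order 18: 3; order 36: 1.
Total: 1 + 19 + 1 + 9 + 7 + 1 + 3 + 3 + 1 = 45.

45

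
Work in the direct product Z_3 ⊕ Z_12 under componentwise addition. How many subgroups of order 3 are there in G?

|G| = 36 and 3 | 36, so subgroups of order 3 are possible by Lagrange.
The subgroups of order 3 are: {(0,0), (0,4), (0,8)}; {(0,0), (1,0), (2,0)}; {(0,0), (1,4), (2,8)}; {(0,0), (1,8), (2,4)}.
So G has 4 subgroups of order 3.

4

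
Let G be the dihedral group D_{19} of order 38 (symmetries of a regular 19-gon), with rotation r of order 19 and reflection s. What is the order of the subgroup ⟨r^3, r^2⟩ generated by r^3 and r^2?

19

|⟨r^3⟩| = 19 and |⟨r^2⟩| = 19, so |H| is a multiple of lcm(19, 19) = 19 and divides |G| = 38.
Closing under the operation: H = {e, r, r^2, r^3, r^4, r^5, r^6, r^7, r^8, r^9, r^10, r^11, r^12, r^13, r^14, r^15, r^16, r^17, r^18}, so |H| = 19.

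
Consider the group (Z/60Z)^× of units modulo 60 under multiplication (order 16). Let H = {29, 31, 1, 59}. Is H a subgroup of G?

Yes

|H| = 4 divides |G| = 16, consistent with Lagrange.
H contains the identity, every element's inverse is in H, and H is closed under ·: it is a subgroup.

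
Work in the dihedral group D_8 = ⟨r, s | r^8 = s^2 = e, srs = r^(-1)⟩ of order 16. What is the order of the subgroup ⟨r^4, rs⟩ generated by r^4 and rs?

|⟨r^4⟩| = 2 and |⟨rs⟩| = 2, so |H| is a multiple of lcm(2, 2) = 2 and divides |G| = 16.
Closing under the operation: H = {e, r^4, rs, r^5s}, so |H| = 4.

4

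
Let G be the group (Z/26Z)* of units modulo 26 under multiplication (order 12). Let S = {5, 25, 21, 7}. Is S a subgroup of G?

The identity 1 ∉ S, so S is not a subgroup.

No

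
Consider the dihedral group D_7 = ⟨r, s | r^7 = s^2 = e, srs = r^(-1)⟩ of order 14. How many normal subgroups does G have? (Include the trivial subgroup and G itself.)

3

G has 10 subgroups. Checking conjugation-invariance by order — order 1: 1/1 normal; order 2: 0/7 normal; order 7: 1/1 normal; order 14: 1/1 normal.
Total normal subgroups: 3.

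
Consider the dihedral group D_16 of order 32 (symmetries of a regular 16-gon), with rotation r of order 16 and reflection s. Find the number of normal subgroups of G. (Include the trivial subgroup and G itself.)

8

G has 36 subgroups. Checking conjugation-invariance by order — order 1: 1/1 normal; order 2: 1/17 normal; order 4: 1/9 normal; order 8: 1/5 normal; order 16: 3/3 normal; order 32: 1/1 normal.
Total normal subgroups: 8.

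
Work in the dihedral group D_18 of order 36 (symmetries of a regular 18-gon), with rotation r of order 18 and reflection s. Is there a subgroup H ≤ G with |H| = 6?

Yes

6 | 36. A subgroup of order 6 is {e, r^6, r^12, r^4s, r^10s, r^16s}.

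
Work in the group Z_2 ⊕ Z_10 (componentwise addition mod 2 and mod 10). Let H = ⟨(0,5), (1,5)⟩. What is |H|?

4

|⟨(0,5)⟩| = 2 and |⟨(1,5)⟩| = 2, so |H| is a multiple of lcm(2, 2) = 2 and divides |G| = 20.
Closing under the operation: H = {(0,0), (0,5), (1,0), (1,5)}, so |H| = 4.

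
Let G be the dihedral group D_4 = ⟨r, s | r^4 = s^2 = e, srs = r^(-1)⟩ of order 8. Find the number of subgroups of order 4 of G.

|G| = 8 and 4 | 8, so subgroups of order 4 are possible by Lagrange.
The subgroups of order 4 are: {e, r, r^2, r^3}; {e, r^2, s, r^2s}; {e, r^2, rs, r^3s}.
So G has 3 subgroups of order 4.

3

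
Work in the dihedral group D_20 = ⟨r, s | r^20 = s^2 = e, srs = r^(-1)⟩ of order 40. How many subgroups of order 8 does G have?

5

|G| = 40 and 8 | 40, so subgroups of order 8 are possible by Lagrange.
The subgroups of order 8 are: {e, r^5, r^10, r^15, s, r^5s, r^10s, r^15s}; {e, r^5, r^10, r^15, rs, r^6s, r^11s, r^16s}; {e, r^5, r^10, r^15, r^2s, r^7s, r^12s, r^17s}; {e, r^5, r^10, r^15, r^3s, r^8s, r^13s, r^18s}; … (5 in all).
So G has 5 subgroups of order 8.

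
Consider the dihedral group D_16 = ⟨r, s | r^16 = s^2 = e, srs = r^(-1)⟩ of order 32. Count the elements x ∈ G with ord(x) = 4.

2

The elements of order 4 are: r^4, r^12.
That's 2.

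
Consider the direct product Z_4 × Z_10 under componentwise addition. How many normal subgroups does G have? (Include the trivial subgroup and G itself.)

16

G is abelian, so every subgroup is normal.
G has 16 subgroups in total, hence 16 normal subgroups.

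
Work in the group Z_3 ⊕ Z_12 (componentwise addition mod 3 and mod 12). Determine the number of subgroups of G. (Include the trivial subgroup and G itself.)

|G| = 36, so by Lagrange every subgroup order divides 36. Divisors: 1, 2, 3, 4, 6, 9, 12, 18, 36.
Subgroups by order — order 1: 1; order 2: 1; order 3: 4; order 4: 1; order 6: 4; order 9: 1; order 12: 4; order 18: 1; order 36: 1.
Total: 1 + 1 + 4 + 1 + 4 + 1 + 4 + 1 + 1 = 18.

18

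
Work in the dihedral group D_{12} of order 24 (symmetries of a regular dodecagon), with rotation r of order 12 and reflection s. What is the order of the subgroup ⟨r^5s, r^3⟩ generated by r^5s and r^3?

|⟨r^5s⟩| = 2 and |⟨r^3⟩| = 4, so |H| is a multiple of lcm(2, 4) = 4 and divides |G| = 24.
Closing under the operation: H = {e, r^3, r^6, r^9, r^2s, r^5s, r^8s, r^11s}, so |H| = 8.

8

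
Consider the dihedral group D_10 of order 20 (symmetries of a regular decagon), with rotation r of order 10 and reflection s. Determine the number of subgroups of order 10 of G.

|G| = 20 and 10 | 20, so subgroups of order 10 are possible by Lagrange.
The subgroups of order 10 are: {e, r, r^2, r^3, r^4, r^5, r^6, r^7, r^8, r^9}; {e, r^2, r^4, r^6, r^8, s, r^2s, r^4s, r^6s, r^8s}; {e, r^2, r^4, r^6, r^8, rs, r^3s, r^5s, r^7s, r^9s}.
So G has 3 subgroups of order 10.

3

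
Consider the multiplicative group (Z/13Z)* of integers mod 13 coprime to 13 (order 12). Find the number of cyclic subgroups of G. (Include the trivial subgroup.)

Each element a generates a cyclic subgroup ⟨a⟩; distinct elements may generate the same one (a cyclic group of order d has φ(d) generators).
Cyclic subgroups by order — order 1: 1; order 2: 1; order 3: 1; order 4: 1; order 6: 1; order 12: 1.
Total: 6.

6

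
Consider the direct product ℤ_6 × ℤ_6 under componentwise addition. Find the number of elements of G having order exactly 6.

An element (a,b) has order lcm(ord(a), ord(b)); count pairs with lcm equal to 6.
Enumerating gives 24 such elements.

24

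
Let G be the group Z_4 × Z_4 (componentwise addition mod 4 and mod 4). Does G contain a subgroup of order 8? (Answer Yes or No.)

8 | 16. A subgroup of order 8 is {(0,0), (0,1), (0,2), (0,3), (2,0), (2,1), (2,2), (2,3)}.

Yes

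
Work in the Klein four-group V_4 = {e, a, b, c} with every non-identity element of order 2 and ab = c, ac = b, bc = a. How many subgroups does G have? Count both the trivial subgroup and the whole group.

5

|G| = 4, so by Lagrange every subgroup order divides 4. Divisors: 1, 2, 4.
Subgroups by order — order 1: 1; order 2: 3; order 4: 1.
Total: 1 + 3 + 1 = 5.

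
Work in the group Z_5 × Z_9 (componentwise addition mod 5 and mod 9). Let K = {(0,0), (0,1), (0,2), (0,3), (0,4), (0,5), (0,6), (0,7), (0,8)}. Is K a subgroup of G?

|K| = 9 divides |G| = 45, consistent with Lagrange.
K contains the identity, every element's inverse is in K, and K is closed under +: it is a subgroup.
In fact K = ⟨(0,1)⟩.

Yes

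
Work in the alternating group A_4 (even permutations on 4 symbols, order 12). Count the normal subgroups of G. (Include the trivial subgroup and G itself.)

3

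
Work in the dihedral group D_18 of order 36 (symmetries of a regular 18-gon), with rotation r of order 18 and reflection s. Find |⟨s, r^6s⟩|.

|⟨s⟩| = 2 and |⟨r^6s⟩| = 2, so |H| is a multiple of lcm(2, 2) = 2 and divides |G| = 36.
Closing under the operation: H = {e, r^6, r^12, s, r^6s, r^12s}, so |H| = 6.

6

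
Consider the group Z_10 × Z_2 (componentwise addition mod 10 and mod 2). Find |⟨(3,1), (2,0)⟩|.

|⟨(3,1)⟩| = 10 and |⟨(2,0)⟩| = 5, so |H| is a multiple of lcm(10, 5) = 10 and divides |G| = 20.
Closing under the operation: H = {(0,0), (1,1), (2,0), (3,1), (4,0), (5,1), (6,0), (7,1), (8,0), (9,1)}, so |H| = 10.

10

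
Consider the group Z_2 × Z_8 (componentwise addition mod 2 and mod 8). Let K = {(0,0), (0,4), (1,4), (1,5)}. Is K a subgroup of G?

No

(1,5) ∈ K but its inverse (1,3) ∉ K, so K is not a subgroup.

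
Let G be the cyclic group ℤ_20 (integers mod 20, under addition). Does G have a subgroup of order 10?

10 | 20. A subgroup of order 10 is {0, 2, 4, 6, 8, 10, 12, 14, 16, 18}.

Yes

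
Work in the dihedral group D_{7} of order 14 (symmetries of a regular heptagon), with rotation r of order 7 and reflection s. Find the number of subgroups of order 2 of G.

7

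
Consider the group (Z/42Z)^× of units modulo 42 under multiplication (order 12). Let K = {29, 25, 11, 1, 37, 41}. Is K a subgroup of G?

11 ∈ K but its inverse 23 ∉ K, so K is not a subgroup.

No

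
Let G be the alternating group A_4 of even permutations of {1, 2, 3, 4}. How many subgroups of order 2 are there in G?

|G| = 12 and 2 | 12, so subgroups of order 2 are possible by Lagrange.
The subgroups of order 2 are: {e, (1 2)(3 4)}; {e, (1 3)(2 4)}; {e, (1 4)(2 3)}.
So G has 3 subgroups of order 2.

3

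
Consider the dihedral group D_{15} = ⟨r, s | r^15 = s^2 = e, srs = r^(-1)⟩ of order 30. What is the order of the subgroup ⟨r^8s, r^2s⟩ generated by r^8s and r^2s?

|⟨r^8s⟩| = 2 and |⟨r^2s⟩| = 2, so |H| is a multiple of lcm(2, 2) = 2 and divides |G| = 30.
Closing under the operation: H = {e, r^3, r^6, r^9, r^12, r^2s, r^5s, r^8s, r^11s, r^14s}, so |H| = 10.

10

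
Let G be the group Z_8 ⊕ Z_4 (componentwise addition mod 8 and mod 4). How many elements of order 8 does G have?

16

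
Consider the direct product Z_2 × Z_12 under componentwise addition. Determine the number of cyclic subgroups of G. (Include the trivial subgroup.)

12

Each element a generates a cyclic subgroup ⟨a⟩; distinct elements may generate the same one (a cyclic group of order d has φ(d) generators).
Cyclic subgroups by order — order 1: 1; order 2: 3; order 3: 1; order 4: 2; order 6: 3; order 12: 2.
Total: 12.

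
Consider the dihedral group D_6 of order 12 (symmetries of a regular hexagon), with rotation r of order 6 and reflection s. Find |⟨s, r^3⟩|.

4

|⟨s⟩| = 2 and |⟨r^3⟩| = 2, so |H| is a multiple of lcm(2, 2) = 2 and divides |G| = 12.
Closing under the operation: H = {e, r^3, s, r^3s}, so |H| = 4.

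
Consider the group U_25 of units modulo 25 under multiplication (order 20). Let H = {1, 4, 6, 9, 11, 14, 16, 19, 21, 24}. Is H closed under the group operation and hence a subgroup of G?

Yes

|H| = 10 divides |G| = 20, consistent with Lagrange.
H contains the identity, every element's inverse is in H, and H is closed under ·: it is a subgroup.
In fact H = ⟨4⟩.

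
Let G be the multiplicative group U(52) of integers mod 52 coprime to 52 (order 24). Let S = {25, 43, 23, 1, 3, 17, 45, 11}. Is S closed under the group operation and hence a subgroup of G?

No

17 ∈ S but its inverse 49 ∉ S, so S is not a subgroup.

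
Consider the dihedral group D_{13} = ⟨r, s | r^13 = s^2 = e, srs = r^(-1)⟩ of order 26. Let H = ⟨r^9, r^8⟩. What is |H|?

|⟨r^9⟩| = 13 and |⟨r^8⟩| = 13, so |H| is a multiple of lcm(13, 13) = 13 and divides |G| = 26.
Closing under the operation: H = {e, r, r^2, r^3, r^4, r^5, r^6, r^7, r^8, r^9, r^10, r^11, r^12}, so |H| = 13.

13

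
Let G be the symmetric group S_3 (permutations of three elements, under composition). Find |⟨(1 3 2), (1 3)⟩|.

|⟨(1 3 2)⟩| = 3 and |⟨(1 3)⟩| = 2, so |H| is a multiple of lcm(3, 2) = 6 and divides |G| = 6.
Closing {(1 3 2), (1 3)} under the group operation gives all of G, so |H| = 6.

6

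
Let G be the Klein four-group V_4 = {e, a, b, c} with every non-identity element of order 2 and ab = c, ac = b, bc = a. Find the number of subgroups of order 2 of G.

3

|G| = 4 and 2 | 4, so subgroups of order 2 are possible by Lagrange.
The subgroups of order 2 are: {e, a}; {e, b}; {e, c}.
So G has 3 subgroups of order 2.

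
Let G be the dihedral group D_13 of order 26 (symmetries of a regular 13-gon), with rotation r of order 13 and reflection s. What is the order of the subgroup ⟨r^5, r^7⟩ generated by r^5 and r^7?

|⟨r^5⟩| = 13 and |⟨r^7⟩| = 13, so |H| is a multiple of lcm(13, 13) = 13 and divides |G| = 26.
Closing under the operation: H = {e, r, r^2, r^3, r^4, r^5, r^6, r^7, r^8, r^9, r^10, r^11, r^12}, so |H| = 13.

13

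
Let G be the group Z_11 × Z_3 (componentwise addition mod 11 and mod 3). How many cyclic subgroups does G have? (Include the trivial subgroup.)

Group the elements of G by the cyclic subgroup they generate; each cyclic subgroup of order d accounts for φ(d) elements.
Cyclic subgroups by order — order 1: 1; order 3: 1; order 11: 1; order 33: 1.
Total: 4.

4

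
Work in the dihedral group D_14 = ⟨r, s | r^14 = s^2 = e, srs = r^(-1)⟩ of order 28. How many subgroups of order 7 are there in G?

|G| = 28 and 7 | 28, so subgroups of order 7 are possible by Lagrange.
The subgroups of order 7 are: {e, r^2, r^4, r^6, r^8, r^10, r^12}.
So G has 1 subgroup of order 7.

1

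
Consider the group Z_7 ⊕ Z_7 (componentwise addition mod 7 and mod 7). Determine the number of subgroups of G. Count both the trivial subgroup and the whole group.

10

|G| = 49, so by Lagrange every subgroup order divides 49. Divisors: 1, 7, 49.
Subgroups by order — order 1: 1; order 7: 8; order 49: 1.
Total: 1 + 8 + 1 = 10.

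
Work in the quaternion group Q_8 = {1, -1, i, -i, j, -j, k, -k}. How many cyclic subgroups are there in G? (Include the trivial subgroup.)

Group the elements of G by the cyclic subgroup they generate; each cyclic subgroup of order d accounts for φ(d) elements.
Cyclic subgroups by order — order 1: 1; order 2: 1; order 4: 3.
Total: 5.

5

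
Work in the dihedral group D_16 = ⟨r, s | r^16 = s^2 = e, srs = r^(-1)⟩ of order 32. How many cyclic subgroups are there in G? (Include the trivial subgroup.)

Each element a generates a cyclic subgroup ⟨a⟩; distinct elements may generate the same one (a cyclic group of order d has φ(d) generators).
Cyclic subgroups by order — order 1: 1; order 2: 17; order 4: 1; order 8: 1; order 16: 1.
Total: 21.

21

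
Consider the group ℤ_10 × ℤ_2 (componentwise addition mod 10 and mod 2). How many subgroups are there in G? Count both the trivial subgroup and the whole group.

|G| = 20, so by Lagrange every subgroup order divides 20. Divisors: 1, 2, 4, 5, 10, 20.
Subgroups by order — order 1: 1; order 2: 3; order 4: 1; order 5: 1; order 10: 3; order 20: 1.
Total: 1 + 3 + 1 + 1 + 3 + 1 = 10.

10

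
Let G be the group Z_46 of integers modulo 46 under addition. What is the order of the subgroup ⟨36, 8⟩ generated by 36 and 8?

23

|⟨36⟩| = 23 and |⟨8⟩| = 23, so |H| is a multiple of lcm(23, 23) = 23 and divides |G| = 46.
Closing under the operation: H = {0, 2, 4, 6, 8, 10, 12, 14, 16, 18, 20, 22, 24, 26, 28, 30, 32, 34, 36, 38, 40, 42, 44}, so |H| = 23.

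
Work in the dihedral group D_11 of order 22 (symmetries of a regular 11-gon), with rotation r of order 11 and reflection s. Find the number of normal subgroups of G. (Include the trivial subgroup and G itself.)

3

G has 14 subgroups. Checking conjugation-invariance by order — order 1: 1/1 normal; order 2: 0/11 normal; order 11: 1/1 normal; order 22: 1/1 normal.
Total normal subgroups: 3.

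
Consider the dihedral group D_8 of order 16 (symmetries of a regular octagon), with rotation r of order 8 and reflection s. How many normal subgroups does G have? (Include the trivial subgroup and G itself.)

7

G has 19 subgroups. Checking conjugation-invariance by order — order 1: 1/1 normal; order 2: 1/9 normal; order 4: 1/5 normal; order 8: 3/3 normal; order 16: 1/1 normal.
Total normal subgroups: 7.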